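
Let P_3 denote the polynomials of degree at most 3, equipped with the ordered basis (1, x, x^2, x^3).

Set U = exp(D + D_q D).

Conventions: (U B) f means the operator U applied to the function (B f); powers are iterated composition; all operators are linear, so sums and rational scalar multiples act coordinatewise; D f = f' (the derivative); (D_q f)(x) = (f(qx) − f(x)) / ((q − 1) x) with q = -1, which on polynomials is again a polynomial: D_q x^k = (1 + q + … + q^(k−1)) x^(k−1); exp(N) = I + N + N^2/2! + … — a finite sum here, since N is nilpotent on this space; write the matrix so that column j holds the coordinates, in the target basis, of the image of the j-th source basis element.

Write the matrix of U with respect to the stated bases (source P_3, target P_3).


image of 1: 1
image of x: x + 1
image of x^2: x^2 + 2x + 3
image of x^3: x^3 + 3x^2 + 3x + 4
each image's coordinates form column j of the matrix

the matrix is [[1, 1, 3, 4]; [0, 1, 2, 3]; [0, 0, 1, 3]; [0, 0, 0, 1]] (rows listed top to bottom)


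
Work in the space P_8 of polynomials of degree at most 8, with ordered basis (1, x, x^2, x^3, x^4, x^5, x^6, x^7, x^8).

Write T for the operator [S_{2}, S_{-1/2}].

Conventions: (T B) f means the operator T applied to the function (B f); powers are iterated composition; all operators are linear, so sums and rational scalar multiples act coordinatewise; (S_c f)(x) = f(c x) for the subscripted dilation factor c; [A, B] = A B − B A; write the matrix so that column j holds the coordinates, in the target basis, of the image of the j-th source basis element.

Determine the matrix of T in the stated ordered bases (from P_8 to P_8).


image of 1: 0
image of x: 0
image of x^2: 0
image of x^3: 0
image of x^4: 0
image of x^5: 0
image of x^6: 0
image of x^7: 0
image of x^8: 0
each image's coordinates form column j of the matrix

the matrix is [[0, 0, 0, 0, 0, 0, 0, 0, 0]; [0, 0, 0, 0, 0, 0, 0, 0, 0]; [0, 0, 0, 0, 0, 0, 0, 0, 0]; [0, 0, 0, 0, 0, 0, 0, 0, 0]; [0, 0, 0, 0, 0, 0, 0, 0, 0]; [0, 0, 0, 0, 0, 0, 0, 0, 0]; [0, 0, 0, 0, 0, 0, 0, 0, 0]; [0, 0, 0, 0, 0, 0, 0, 0, 0]; [0, 0, 0, 0, 0, 0, 0, 0, 0]] (rows listed top to bottom)


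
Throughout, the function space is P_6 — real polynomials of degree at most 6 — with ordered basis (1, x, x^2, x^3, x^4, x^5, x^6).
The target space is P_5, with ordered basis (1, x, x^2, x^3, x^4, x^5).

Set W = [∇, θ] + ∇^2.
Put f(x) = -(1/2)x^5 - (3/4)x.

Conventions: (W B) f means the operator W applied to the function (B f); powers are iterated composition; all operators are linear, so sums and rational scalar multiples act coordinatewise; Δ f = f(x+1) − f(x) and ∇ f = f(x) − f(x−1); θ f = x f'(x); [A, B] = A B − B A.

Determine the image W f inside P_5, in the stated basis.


θ f = -(5/2)x^5 - (3/4)x
∇ θ f = -(25/2)x^4 + 25x^3 - 25x^2 + (25/2)x - 13/4
∇ f = -(5/2)x^4 + 5x^3 - 5x^2 + (5/2)x - 5/4
θ ∇ f = -10x^4 + 15x^3 - 10x^2 + (5/2)x
[∇, θ] f = -(5/2)x^4 + 10x^3 - 15x^2 + 10x - 13/4
∇ f = -(5/2)x^4 + 5x^3 - 5x^2 + (5/2)x - 5/4
∇ ∇ f = -10x^3 + 30x^2 - 35x + 15
([∇, θ] + ∇^2) f = -(5/2)x^4 + 15x^2 - 25x + 47/4

the image equals g(x) = -(5/2)x^4 + 15x^2 - 25x + 47/4


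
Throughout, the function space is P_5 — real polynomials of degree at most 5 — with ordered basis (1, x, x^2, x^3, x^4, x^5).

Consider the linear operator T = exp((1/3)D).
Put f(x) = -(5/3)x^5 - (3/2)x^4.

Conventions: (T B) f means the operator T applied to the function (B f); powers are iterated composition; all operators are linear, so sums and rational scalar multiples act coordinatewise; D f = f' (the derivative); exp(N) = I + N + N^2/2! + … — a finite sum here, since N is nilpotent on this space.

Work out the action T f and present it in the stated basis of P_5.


order-1 term: -(25/9)x^4 - 2x^3
order-2 term: -(50/27)x^3 - x^2
order-3 term: -(50/81)x^2 - (2/9)x
order-4 term: -(25/243)x - 1/54
order-5 term: -5/729
the series for exp((1/3)D) f terminates at order 5
exp((1/3)D) f = -(5/3)x^5 - (77/18)x^4 - (104/27)x^3 - (131/81)x^2 - (79/243)x - 37/1458

the image equals g(x) = -(5/3)x^5 - (77/18)x^4 - (104/27)x^3 - (131/81)x^2 - (79/243)x - 37/1458


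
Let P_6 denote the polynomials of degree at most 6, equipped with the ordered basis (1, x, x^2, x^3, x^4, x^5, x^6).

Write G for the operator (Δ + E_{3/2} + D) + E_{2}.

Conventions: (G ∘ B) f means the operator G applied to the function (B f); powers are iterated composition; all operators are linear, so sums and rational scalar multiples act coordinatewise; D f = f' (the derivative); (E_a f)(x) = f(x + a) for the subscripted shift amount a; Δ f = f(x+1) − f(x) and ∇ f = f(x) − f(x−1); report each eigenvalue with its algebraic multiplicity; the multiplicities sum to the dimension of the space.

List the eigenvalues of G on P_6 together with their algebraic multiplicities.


image of 1: 2
image of x: 2x + 11/2
image of x^2: 2x^2 + 11x + 29/4
image of x^3: 2x^3 + (33/2)x^2 + (87/4)x + 99/8
image of x^4: 2x^4 + 22x^3 + (87/2)x^2 + (99/2)x + 353/16
image of x^5: 2x^5 + (55/2)x^4 + (145/2)x^3 + (495/4)x^2 + (1765/16)x + 1299/32
image of x^6: 2x^6 + 33x^5 + (435/4)x^4 + (495/2)x^3 + (5295/16)x^2 + (3897/16)x + 4889/64
the matrix is upper triangular; its diagonal is (2, 2, 2, 2, 2, 2, 2)
for a triangular matrix the eigenvalues are the diagonal entries, with algebraic multiplicity their repetition count

λ = 2 (multiplicity 7)


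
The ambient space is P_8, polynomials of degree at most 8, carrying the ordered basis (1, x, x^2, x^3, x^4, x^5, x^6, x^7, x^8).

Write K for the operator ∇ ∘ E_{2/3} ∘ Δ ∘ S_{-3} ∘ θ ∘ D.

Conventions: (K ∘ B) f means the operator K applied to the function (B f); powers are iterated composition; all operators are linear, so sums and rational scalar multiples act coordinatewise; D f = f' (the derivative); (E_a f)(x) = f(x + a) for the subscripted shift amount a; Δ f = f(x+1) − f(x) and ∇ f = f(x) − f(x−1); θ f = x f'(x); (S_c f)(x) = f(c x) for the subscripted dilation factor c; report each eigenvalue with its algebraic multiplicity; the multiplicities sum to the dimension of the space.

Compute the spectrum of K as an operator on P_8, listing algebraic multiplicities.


image of 1: 0
image of x: 0
image of x^2: 0
image of x^3: 108
image of x^4: -1944x - 1296
image of x^5: 19440x^2 + 25920x + 11880
image of x^6: -145800x^3 - 291600x^2 - 267300x - 91800
image of x^7: 918540x^4 + 2449440x^3 + 3367980x^2 + 2313360x + 650916
image of x^8: -5143824x^5 - 17146080x^4 - 31434480x^3 - 32387040x^2 - 18225648x - 4360608
the matrix is upper triangular; its diagonal is (0, 0, 0, 0, 0, 0, 0, 0, 0)
for a triangular matrix the eigenvalues are the diagonal entries, with algebraic multiplicity their repetition count

λ = 0 (multiplicity 9)


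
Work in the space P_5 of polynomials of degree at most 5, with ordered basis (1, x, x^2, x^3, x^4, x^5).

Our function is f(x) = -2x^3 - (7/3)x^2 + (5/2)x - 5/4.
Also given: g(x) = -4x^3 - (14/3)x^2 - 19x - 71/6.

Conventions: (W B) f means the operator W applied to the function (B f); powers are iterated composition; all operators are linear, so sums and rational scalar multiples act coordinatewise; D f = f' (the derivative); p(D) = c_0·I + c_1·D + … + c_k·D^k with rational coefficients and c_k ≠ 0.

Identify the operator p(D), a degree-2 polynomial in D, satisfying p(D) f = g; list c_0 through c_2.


D^0 f = -2x^3 - (7/3)x^2 + (5/2)x - 5/4
D^1 f = -6x^2 - (14/3)x + 5/2
D^2 f = -12x - 14/3
matching coefficients of g against c_0 f + c_1 Df + … from the top degree down determines the c_i
solution: c_0 = 2, c_1 = 0, c_2 = 2

c_0 = 2, c_1 = 0, c_2 = 2


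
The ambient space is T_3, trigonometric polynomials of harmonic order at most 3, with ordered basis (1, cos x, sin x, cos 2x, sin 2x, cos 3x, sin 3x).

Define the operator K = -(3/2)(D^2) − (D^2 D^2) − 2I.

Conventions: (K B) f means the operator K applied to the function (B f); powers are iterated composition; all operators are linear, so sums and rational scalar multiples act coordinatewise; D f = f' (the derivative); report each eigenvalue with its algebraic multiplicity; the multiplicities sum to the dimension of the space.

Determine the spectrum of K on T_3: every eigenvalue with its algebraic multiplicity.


image of 1: -2
image of cos x: -(3/2)cos x
image of sin x: -(3/2)sin x
image of cos 2x: -12cos 2x
image of sin 2x: -12sin 2x
image of cos 3x: -(139/2)cos 3x
image of sin 3x: -(139/2)sin 3x
the matrix is diagonal; its diagonal is (-2, -3/2, -3/2, -12, -12, -139/2, -139/2)
for a triangular matrix the eigenvalues are the diagonal entries, with algebraic multiplicity their repetition count

λ = -139/2 (multiplicity 2), λ = -12 (multiplicity 2), λ = -2 (multiplicity 1), λ = -3/2 (multiplicity 2)


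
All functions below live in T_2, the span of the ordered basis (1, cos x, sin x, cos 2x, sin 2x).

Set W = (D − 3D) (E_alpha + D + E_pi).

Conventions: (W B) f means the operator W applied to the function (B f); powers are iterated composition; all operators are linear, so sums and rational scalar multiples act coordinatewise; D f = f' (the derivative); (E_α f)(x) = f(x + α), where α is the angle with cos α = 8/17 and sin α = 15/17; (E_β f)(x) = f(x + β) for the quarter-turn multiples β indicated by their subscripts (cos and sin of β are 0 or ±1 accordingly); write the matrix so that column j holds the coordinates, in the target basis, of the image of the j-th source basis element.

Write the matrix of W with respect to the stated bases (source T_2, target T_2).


image of 1: 0
image of cos x: (64/17)cos x - (18/17)sin x
image of sin x: (18/17)cos x + (64/17)sin x
image of cos 2x: (3272/289)cos 2x + (512/289)sin 2x
image of sin 2x: -(512/289)cos 2x + (3272/289)sin 2x
each image's coordinates form column j of the matrix

the matrix is [[0, 0, 0, 0, 0]; [0, 64/17, 18/17, 0, 0]; [0, -18/17, 64/17, 0, 0]; [0, 0, 0, 3272/289, -512/289]; [0, 0, 0, 512/289, 3272/289]] (rows listed top to bottom)


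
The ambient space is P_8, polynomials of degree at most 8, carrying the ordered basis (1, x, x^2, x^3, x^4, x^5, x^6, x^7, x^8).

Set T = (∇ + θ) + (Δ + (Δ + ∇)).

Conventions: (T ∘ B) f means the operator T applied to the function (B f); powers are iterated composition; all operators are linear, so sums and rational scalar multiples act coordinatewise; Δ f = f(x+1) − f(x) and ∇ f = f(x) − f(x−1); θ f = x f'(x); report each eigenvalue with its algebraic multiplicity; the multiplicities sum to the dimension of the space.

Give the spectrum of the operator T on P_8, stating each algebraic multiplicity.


λ = 0 (multiplicity 1), λ = 1 (multiplicity 1), λ = 2 (multiplicity 1), λ = 3 (multiplicity 1), λ = 4 (multiplicity 1), λ = 5 (multiplicity 1), λ = 6 (multiplicity 1), λ = 7 (multiplicity 1), λ = 8 (multiplicity 1)

image of 1: 0
image of x: x + 4
image of x^2: 2x^2 + 8x
image of x^3: 3x^3 + 12x^2 + 4
image of x^4: 4x^4 + 16x^3 + 16x
image of x^5: 5x^5 + 20x^4 + 40x^2 + 4
image of x^6: 6x^6 + 24x^5 + 80x^3 + 24x
image of x^7: 7x^7 + 28x^6 + 140x^4 + 84x^2 + 4
image of x^8: 8x^8 + 32x^7 + 224x^5 + 224x^3 + 32x
the matrix is upper triangular; its diagonal is (0, 1, 2, 3, 4, 5, 6, 7, 8)
for a triangular matrix the eigenvalues are the diagonal entries, with algebraic multiplicity their repetition count


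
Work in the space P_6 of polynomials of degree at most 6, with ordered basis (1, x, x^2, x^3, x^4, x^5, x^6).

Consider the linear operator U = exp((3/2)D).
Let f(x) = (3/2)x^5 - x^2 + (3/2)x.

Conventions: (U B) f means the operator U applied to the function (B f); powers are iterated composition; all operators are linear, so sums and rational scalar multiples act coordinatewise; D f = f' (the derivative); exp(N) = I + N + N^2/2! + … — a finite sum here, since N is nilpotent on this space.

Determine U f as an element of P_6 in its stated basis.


the image equals g(x) = (3/2)x^5 + (45/4)x^4 + (135/4)x^3 + (397/8)x^2 + (1167/32)x + 729/64

order-1 term: (45/4)x^4 - 3x + 9/4
order-2 term: (135/4)x^3 - 9/4
order-3 term: (405/8)x^2
order-4 term: (1215/32)x
order-5 term: 729/64
the series for exp((3/2)D) f terminates at order 5
exp((3/2)D) f = (3/2)x^5 + (45/4)x^4 + (135/4)x^3 + (397/8)x^2 + (1167/32)x + 729/64


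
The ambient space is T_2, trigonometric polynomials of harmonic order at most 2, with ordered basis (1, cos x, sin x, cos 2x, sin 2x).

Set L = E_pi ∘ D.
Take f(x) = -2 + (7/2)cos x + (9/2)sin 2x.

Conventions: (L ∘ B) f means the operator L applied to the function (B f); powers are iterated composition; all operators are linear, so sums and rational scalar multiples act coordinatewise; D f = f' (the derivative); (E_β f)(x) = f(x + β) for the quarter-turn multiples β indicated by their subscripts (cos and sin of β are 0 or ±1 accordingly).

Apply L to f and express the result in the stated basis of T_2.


D f = -(7/2)sin x + 9cos 2x
E_pi D f = (7/2)sin x + 9cos 2x

the result is g(x) = (7/2)sin x + 9cos 2x


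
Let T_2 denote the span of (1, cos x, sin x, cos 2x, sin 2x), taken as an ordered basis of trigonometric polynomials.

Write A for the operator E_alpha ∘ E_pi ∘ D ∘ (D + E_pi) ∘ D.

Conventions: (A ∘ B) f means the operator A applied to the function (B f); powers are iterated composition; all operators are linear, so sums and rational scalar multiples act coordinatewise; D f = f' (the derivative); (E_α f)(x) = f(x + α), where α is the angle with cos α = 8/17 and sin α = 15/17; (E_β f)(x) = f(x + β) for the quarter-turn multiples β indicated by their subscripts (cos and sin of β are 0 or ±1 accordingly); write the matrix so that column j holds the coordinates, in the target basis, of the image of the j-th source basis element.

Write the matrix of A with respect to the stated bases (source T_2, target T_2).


image of 1: 0
image of cos x: -(23/17)cos x + (7/17)sin x
image of sin x: -(7/17)cos x - (23/17)sin x
image of cos 2x: (2564/289)cos 2x - (328/289)sin 2x
image of sin 2x: (328/289)cos 2x + (2564/289)sin 2x
each image's coordinates form column j of the matrix

the matrix is [[0, 0, 0, 0, 0]; [0, -23/17, -7/17, 0, 0]; [0, 7/17, -23/17, 0, 0]; [0, 0, 0, 2564/289, 328/289]; [0, 0, 0, -328/289, 2564/289]] (rows listed top to bottom)


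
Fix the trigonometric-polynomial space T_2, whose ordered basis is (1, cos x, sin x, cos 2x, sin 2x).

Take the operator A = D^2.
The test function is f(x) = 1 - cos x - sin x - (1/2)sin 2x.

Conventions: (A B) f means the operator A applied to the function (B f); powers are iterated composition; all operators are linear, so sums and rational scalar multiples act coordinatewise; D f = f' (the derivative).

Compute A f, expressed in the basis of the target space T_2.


the image equals g(x) = cos x + sin x + 2sin 2x

D f = -cos x + sin x - cos 2x
D D f = cos x + sin x + 2sin 2x


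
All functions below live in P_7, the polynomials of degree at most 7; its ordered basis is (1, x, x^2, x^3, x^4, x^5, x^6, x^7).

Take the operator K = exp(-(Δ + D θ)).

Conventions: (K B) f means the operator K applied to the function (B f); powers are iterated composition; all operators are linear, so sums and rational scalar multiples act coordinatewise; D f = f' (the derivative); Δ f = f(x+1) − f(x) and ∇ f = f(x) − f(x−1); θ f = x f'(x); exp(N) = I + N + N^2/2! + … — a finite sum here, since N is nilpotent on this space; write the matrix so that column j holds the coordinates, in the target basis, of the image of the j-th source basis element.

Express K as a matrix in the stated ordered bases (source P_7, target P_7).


the matrix is [[1, -2, 5, -16, 64, -311, 1796, -12111]; [0, 1, -6, 33, -196, 1300, -9666, 80234]; [0, 0, 1, -12, 114, -1060, 10260, -105651]; [0, 0, 0, 1, -20, 290, -3860, 50960]; [0, 0, 0, 0, 1, -30, 615, -11060]; [0, 0, 0, 0, 0, 1, -42, 1155]; [0, 0, 0, 0, 0, 0, 1, -56]; [0, 0, 0, 0, 0, 0, 0, 1]] (rows listed top to bottom)

image of 1: 1
image of x: x - 2
image of x^2: x^2 - 6x + 5
image of x^3: x^3 - 12x^2 + 33x - 16
image of x^4: x^4 - 20x^3 + 114x^2 - 196x + 64
image of x^5: x^5 - 30x^4 + 290x^3 - 1060x^2 + 1300x - 311
image of x^6: x^6 - 42x^5 + 615x^4 - 3860x^3 + 10260x^2 - 9666x + 1796
image of x^7: x^7 - 56x^6 + 1155x^5 - 11060x^4 + 50960x^3 - 105651x^2 + 80234x - 12111
each image's coordinates form column j of the matrix


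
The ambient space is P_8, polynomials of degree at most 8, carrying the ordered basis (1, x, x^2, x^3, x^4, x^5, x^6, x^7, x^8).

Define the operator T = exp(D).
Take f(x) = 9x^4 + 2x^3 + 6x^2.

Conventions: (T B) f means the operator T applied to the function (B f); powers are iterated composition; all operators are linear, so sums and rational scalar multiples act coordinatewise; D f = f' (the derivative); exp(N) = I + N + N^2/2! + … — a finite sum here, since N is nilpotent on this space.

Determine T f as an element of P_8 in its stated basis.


order-1 term: 36x^3 + 6x^2 + 12x
order-2 term: 54x^2 + 6x + 6
order-3 term: 36x + 2
order-4 term: 9
the series for exp(D) f terminates at order 4
exp(D) f = 9x^4 + 38x^3 + 66x^2 + 54x + 17

the result is g(x) = 9x^4 + 38x^3 + 66x^2 + 54x + 17


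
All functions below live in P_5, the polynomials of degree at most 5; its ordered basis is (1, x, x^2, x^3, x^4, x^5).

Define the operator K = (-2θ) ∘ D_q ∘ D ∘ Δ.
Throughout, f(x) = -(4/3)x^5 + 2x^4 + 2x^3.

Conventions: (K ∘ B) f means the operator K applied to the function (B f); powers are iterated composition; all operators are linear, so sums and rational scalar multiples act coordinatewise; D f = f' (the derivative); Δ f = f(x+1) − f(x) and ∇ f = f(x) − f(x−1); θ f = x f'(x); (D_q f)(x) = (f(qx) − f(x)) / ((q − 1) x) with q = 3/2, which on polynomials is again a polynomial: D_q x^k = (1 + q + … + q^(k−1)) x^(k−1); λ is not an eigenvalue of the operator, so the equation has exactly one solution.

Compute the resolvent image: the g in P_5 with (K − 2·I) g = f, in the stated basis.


g(x) = (2/3)x^5 - x^4 - x^3 - (380/3)x^2 - 20x

write g with unknown coordinates in the stated basis and equate coefficients in (K − 2·I) g = f
solving from the highest basis element down gives g = (2/3)x^5 - x^4 - x^3 - (380/3)x^2 - 20x
check: K g = -(760/3)x^2 - 40x
so K g − 2·g = -(4/3)x^5 + 2x^4 + 2x^3 = f ✓


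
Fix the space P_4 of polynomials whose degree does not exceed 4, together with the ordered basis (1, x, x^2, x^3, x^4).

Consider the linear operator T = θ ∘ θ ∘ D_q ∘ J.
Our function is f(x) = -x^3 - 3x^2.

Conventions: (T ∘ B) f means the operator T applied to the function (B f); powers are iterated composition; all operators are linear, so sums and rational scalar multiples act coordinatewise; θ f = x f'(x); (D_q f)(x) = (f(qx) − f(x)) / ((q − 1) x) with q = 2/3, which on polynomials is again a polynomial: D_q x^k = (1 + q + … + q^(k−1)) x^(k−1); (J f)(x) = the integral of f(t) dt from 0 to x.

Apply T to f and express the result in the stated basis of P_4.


the image equals g(x) = -(65/12)x^3 - (76/9)x^2

J f = -(1/4)x^4 - x^3
D_q J f = -(65/108)x^3 - (19/9)x^2
θ D_q J f = -(65/36)x^3 - (38/9)x^2
θ θ D_q J f = -(65/12)x^3 - (76/9)x^2


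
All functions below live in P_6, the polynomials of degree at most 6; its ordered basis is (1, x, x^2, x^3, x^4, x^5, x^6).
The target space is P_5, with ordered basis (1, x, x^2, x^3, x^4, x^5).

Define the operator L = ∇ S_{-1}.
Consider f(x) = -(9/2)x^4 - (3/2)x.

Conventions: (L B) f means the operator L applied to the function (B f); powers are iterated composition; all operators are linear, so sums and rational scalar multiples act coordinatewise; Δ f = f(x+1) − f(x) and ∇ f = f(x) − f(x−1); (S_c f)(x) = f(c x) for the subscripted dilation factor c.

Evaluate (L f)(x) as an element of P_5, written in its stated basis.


S_{-1} f = -(9/2)x^4 + (3/2)x
∇ S_{-1} f = -18x^3 + 27x^2 - 18x + 6

the result is g(x) = -18x^3 + 27x^2 - 18x + 6


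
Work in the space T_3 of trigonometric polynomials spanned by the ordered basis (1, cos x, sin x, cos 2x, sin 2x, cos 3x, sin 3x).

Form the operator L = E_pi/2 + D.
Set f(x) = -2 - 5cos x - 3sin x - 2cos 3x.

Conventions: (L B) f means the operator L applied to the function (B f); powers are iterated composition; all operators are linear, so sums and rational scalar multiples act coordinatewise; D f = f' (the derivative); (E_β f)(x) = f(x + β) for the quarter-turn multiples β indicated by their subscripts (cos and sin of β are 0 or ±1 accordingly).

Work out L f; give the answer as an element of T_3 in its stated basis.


E_pi/2 f = -2 - 3cos x + 5sin x - 2sin 3x
D f = -3cos x + 5sin x + 6sin 3x
(E_pi/2 + D) f = -2 - 6cos x + 10sin x + 4sin 3x

the image equals g(x) = -2 - 6cos x + 10sin x + 4sin 3x


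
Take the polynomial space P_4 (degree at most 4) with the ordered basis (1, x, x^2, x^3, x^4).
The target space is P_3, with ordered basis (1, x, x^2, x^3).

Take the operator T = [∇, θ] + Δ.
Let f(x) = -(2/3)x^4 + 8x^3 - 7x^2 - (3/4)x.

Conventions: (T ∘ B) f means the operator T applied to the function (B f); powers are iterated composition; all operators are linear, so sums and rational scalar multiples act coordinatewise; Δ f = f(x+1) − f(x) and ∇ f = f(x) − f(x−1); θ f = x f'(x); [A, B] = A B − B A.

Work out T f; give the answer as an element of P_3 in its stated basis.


θ f = -(8/3)x^4 + 24x^3 - 14x^2 - (3/4)x
∇ θ f = -(32/3)x^3 + 88x^2 - (332/3)x + 479/12
∇ f = -(8/3)x^3 + 28x^2 - (122/3)x + 179/12
θ ∇ f = -8x^3 + 56x^2 - (122/3)x
[∇, θ] f = -(8/3)x^3 + 32x^2 - 70x + 479/12
Δ f = -(8/3)x^3 + 20x^2 + (22/3)x - 5/12
([∇, θ] + Δ) f = -(16/3)x^3 + 52x^2 - (188/3)x + 79/2

the image equals g(x) = -(16/3)x^3 + 52x^2 - (188/3)x + 79/2


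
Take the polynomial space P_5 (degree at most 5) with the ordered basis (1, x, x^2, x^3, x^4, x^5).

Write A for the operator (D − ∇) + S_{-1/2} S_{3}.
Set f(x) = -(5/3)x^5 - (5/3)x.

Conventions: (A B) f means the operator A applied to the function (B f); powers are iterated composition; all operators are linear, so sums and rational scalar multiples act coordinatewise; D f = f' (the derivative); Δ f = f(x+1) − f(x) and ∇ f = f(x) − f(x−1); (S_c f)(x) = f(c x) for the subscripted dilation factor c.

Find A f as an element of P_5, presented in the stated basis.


D f = -(25/3)x^4 - 5/3
∇ f = -(25/3)x^4 + (50/3)x^3 - (50/3)x^2 + (25/3)x - 10/3
(-∇) f = (25/3)x^4 - (50/3)x^3 + (50/3)x^2 - (25/3)x + 10/3
(D − ∇) f = -(50/3)x^3 + (50/3)x^2 - (25/3)x + 5/3
S_{3} f = -405x^5 - 5x
S_{-1/2} S_{3} f = (405/32)x^5 + (5/2)x
((D − ∇) + S_{-1/2} S_{3}) f = (405/32)x^5 - (50/3)x^3 + (50/3)x^2 - (35/6)x + 5/3

the image equals g(x) = (405/32)x^5 - (50/3)x^3 + (50/3)x^2 - (35/6)x + 5/3


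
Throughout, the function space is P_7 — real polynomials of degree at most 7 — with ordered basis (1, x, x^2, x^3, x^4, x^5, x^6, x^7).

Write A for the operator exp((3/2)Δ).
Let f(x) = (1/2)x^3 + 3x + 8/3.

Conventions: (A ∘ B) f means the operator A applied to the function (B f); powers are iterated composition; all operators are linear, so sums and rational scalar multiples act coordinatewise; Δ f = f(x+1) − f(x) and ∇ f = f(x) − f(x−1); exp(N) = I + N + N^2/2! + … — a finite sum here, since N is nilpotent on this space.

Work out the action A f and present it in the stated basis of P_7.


order-1 term: (9/4)x^2 + (9/4)x + 21/4
order-2 term: (27/8)x + 27/8
order-3 term: 27/16
the series for exp((3/2)Δ) f terminates at order 3
exp((3/2)Δ) f = (1/2)x^3 + (9/4)x^2 + (69/8)x + 623/48

g(x) = (1/2)x^3 + (9/4)x^2 + (69/8)x + 623/48


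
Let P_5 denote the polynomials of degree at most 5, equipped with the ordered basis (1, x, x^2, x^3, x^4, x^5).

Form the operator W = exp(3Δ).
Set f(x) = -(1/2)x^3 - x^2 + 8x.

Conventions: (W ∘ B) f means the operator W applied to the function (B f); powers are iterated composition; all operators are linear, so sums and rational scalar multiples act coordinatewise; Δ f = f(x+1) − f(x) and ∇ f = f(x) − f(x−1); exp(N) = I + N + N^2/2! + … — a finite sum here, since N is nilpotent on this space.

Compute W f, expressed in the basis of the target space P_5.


order-1 term: -(9/2)x^2 - (21/2)x + 39/2
order-2 term: -(27/2)x - 45/2
order-3 term: -27/2
the series for exp(3Δ) f terminates at order 3
exp(3Δ) f = -(1/2)x^3 - (11/2)x^2 - 16x - 33/2

the result is g(x) = -(1/2)x^3 - (11/2)x^2 - 16x - 33/2


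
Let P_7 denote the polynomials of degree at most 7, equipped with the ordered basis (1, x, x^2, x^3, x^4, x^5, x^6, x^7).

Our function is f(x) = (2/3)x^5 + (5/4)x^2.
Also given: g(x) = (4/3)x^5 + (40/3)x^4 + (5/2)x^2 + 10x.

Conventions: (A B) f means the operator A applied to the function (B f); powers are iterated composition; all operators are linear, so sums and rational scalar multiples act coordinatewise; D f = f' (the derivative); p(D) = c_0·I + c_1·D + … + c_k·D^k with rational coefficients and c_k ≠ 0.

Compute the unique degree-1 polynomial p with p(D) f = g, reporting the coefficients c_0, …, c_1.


D^0 f = (2/3)x^5 + (5/4)x^2
D^1 f = (10/3)x^4 + (5/2)x
matching coefficients of g against c_0 f + c_1 Df + … from the top degree down determines the c_i
solution: c_0 = 2, c_1 = 4

p(D) = 2·I + 4·D, i.e. c_0 = 2, c_1 = 4


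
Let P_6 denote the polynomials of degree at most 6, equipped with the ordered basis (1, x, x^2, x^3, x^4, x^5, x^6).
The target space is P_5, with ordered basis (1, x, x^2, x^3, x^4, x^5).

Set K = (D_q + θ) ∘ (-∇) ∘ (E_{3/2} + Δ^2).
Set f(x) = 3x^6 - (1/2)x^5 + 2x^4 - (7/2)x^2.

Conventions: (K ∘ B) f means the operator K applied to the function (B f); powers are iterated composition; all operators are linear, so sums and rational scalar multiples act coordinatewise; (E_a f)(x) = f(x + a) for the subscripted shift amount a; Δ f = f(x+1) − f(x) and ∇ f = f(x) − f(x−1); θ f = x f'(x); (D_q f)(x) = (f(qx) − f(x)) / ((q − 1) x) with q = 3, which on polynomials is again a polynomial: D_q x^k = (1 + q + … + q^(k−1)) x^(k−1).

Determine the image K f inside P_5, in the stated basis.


E_{3/2} f = 3x^6 + (53/2)x^5 + (199/2)x^4 + (813/4)x^3 + (3751/16)x^2 + (4497/32)x + 261/8
Δ f = 18x^5 + (85/2)x^4 + 63x^3 + 52x^2 + (33/2)x + 1
Δ Δ f = 90x^4 + 350x^3 + 624x^2 + 553x + 192
(E_{3/2} + Δ^2) f = 3x^6 + (53/2)x^5 + (379/2)x^4 + (2213/4)x^3 + (13735/16)x^2 + (22193/32)x + 1797/8
∇ (E_{3/2} + Δ^2) f = 18x^5 + (175/2)x^4 + 553x^3 + (2971/4)x^2 + (5605/8)x + 7115/32
(-∇) (E_{3/2} + Δ^2) f = -18x^5 - (175/2)x^4 - 553x^3 - (2971/4)x^2 - (5605/8)x - 7115/32
D_q (-∇) (E_{3/2} + Δ^2) f = -2178x^4 - 3500x^3 - 7189x^2 - 2971x - 5605/8
θ (-∇) (E_{3/2} + Δ^2) f = -90x^5 - 350x^4 - 1659x^3 - (2971/2)x^2 - (5605/8)x
(D_q + θ) (-∇) (E_{3/2} + Δ^2) f = -90x^5 - 2528x^4 - 5159x^3 - (17349/2)x^2 - (29373/8)x - 5605/8

the result is g(x) = -90x^5 - 2528x^4 - 5159x^3 - (17349/2)x^2 - (29373/8)x - 5605/8


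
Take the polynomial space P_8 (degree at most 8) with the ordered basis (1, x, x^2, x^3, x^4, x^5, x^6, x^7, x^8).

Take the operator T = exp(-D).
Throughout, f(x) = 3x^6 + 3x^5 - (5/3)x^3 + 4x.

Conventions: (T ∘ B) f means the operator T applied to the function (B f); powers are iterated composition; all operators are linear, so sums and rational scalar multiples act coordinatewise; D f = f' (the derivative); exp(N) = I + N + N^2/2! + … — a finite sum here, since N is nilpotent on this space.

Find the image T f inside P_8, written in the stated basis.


the result is g(x) = 3x^6 - 15x^5 + 30x^4 - (95/3)x^3 + 20x^2 - 4x - 7/3

order-1 term: -18x^5 - 15x^4 + 5x^2 - 4
order-2 term: 45x^4 + 30x^3 - 5x
order-3 term: -60x^3 - 30x^2 + 5/3
order-4 term: 45x^2 + 15x
order-5 term: -18x - 3
order-6 term: 3
the series for exp(-D) f terminates at order 6
exp(-D) f = 3x^6 - 15x^5 + 30x^4 - (95/3)x^3 + 20x^2 - 4x - 7/3


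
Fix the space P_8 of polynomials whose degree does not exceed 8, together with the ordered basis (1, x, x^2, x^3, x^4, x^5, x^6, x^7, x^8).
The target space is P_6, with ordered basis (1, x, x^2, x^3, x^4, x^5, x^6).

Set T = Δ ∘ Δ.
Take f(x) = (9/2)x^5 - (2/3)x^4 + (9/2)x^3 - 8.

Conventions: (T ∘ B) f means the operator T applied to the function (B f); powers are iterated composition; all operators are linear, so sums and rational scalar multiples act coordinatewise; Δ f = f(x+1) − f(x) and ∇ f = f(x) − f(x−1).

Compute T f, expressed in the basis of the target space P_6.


g(x) = 90x^3 + 262x^2 + 326x + 458/3

Δ f = (45/2)x^4 + (127/3)x^3 + (109/2)x^2 + (100/3)x + 25/3
Δ Δ f = 90x^3 + 262x^2 + 326x + 458/3


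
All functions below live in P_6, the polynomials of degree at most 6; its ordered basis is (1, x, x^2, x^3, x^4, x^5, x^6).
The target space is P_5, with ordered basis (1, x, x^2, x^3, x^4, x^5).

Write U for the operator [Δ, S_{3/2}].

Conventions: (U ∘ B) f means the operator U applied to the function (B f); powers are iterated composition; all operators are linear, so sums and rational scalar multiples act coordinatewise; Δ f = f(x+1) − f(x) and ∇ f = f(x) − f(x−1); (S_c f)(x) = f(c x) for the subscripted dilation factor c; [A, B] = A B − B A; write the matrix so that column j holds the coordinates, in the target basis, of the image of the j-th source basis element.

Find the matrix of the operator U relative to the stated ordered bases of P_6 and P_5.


the matrix is [[0, 1/2, 5/4, 19/8, 65/16, 211/32, 665/64]; [0, 0, 3/2, 45/8, 57/4, 975/32, 1899/32]; [0, 0, 0, 27/8, 135/8, 855/16, 8775/64]; [0, 0, 0, 0, 27/4, 675/16, 2565/16]; [0, 0, 0, 0, 0, 405/32, 6075/64]; [0, 0, 0, 0, 0, 0, 729/32]] (rows listed top to bottom)

image of 1: 0
image of x: 1/2
image of x^2: (3/2)x + 5/4
image of x^3: (27/8)x^2 + (45/8)x + 19/8
image of x^4: (27/4)x^3 + (135/8)x^2 + (57/4)x + 65/16
image of x^5: (405/32)x^4 + (675/16)x^3 + (855/16)x^2 + (975/32)x + 211/32
image of x^6: (729/32)x^5 + (6075/64)x^4 + (2565/16)x^3 + (8775/64)x^2 + (1899/32)x + 665/64
each image's coordinates form column j of the matrix


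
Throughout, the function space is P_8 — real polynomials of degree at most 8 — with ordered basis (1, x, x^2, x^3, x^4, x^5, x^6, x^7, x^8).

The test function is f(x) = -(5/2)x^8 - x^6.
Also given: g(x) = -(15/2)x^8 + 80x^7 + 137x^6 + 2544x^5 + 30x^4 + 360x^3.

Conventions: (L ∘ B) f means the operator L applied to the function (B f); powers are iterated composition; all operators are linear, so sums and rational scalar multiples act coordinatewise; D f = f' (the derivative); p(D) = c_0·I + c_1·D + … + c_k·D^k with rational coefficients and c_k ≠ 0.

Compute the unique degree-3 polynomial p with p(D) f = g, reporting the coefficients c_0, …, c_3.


D^0 f = -(5/2)x^8 - x^6
D^1 f = -20x^7 - 6x^5
D^2 f = -140x^6 - 30x^4
D^3 f = -840x^5 - 120x^3
matching coefficients of g against c_0 f + c_1 Df + … from the top degree down determines the c_i
solution: c_0 = 3, c_1 = -4, c_2 = -1, c_3 = -3

c_0 = 3, c_1 = -4, c_2 = -1, c_3 = -3


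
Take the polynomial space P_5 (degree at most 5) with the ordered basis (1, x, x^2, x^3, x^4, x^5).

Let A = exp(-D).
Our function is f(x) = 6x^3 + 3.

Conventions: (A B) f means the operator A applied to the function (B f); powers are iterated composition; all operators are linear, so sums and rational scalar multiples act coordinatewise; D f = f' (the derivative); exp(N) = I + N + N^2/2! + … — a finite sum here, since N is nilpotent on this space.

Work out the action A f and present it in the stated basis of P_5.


order-1 term: -18x^2
order-2 term: 18x
order-3 term: -6
the series for exp(-D) f terminates at order 3
exp(-D) f = 6x^3 - 18x^2 + 18x - 3

the result is g(x) = 6x^3 - 18x^2 + 18x - 3


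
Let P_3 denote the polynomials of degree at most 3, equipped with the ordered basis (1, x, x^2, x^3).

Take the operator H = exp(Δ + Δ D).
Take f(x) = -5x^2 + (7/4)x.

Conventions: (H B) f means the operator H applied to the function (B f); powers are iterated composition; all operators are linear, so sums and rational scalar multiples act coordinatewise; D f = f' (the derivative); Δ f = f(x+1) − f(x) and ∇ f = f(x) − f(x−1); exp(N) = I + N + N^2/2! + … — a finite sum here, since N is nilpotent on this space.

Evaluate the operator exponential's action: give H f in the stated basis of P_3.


order-1 term: -10x - 53/4
order-2 term: -5
the series for exp(Δ + Δ D) f terminates at order 2
exp(Δ + Δ D) f = -5x^2 - (33/4)x - 73/4

the image equals g(x) = -5x^2 - (33/4)x - 73/4


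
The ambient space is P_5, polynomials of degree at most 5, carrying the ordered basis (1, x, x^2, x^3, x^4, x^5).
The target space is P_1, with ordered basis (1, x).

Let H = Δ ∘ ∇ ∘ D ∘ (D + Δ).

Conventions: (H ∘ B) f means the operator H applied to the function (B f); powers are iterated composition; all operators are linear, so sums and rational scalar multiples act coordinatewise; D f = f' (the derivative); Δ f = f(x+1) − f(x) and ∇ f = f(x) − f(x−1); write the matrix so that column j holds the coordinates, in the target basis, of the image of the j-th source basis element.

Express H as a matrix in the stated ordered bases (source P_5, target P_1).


the matrix is [[0, 0, 0, 0, 48, 60]; [0, 0, 0, 0, 0, 240]] (rows listed top to bottom)

image of 1: 0
image of x: 0
image of x^2: 0
image of x^3: 0
image of x^4: 48
image of x^5: 240x + 60
each image's coordinates form column j of the matrix


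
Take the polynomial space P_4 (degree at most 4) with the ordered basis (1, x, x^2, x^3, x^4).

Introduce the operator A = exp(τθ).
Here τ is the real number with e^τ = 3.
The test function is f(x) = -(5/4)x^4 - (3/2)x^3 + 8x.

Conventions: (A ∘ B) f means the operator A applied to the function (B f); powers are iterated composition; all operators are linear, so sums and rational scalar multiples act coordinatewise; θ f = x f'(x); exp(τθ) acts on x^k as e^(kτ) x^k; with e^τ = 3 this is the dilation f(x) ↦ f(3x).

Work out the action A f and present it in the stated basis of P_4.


exp(τθ) x^k = e^(kτ) x^k; with e^τ = 3 this sends x^k to 3^k x^k
x ↦ 3 x
x^3 ↦ 27 x^3
x^4 ↦ 81 x^4
applying this coordinatewise to f: exp(τθ) f = -(405/4)x^4 - (81/2)x^3 + 24x

the result is g(x) = -(405/4)x^4 - (81/2)x^3 + 24x


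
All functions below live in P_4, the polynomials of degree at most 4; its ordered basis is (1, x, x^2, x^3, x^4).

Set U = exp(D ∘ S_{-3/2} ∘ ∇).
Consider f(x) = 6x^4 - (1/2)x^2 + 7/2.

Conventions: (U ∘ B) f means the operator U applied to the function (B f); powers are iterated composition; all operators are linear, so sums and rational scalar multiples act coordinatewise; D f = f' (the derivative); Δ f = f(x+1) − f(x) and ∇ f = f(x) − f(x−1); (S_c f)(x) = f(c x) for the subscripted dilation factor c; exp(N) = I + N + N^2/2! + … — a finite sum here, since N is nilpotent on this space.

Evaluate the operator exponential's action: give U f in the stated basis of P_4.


g(x) = 6x^4 - (487/2)x^2 - 162x + 667/2

order-1 term: -243x^2 - 162x - 69/2
order-2 term: 729/2
the series for exp(D ∘ S_{-3/2} ∘ ∇) f terminates at order 2
exp(D ∘ S_{-3/2} ∘ ∇) f = 6x^4 - (487/2)x^2 - 162x + 667/2


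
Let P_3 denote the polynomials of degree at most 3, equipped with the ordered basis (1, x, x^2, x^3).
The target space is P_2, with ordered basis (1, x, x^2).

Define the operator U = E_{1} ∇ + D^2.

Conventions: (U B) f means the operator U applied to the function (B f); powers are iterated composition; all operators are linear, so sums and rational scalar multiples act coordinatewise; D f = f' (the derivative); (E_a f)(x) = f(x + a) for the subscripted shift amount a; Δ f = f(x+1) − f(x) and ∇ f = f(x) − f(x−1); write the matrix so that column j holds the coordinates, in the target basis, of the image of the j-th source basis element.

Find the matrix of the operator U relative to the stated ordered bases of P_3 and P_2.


image of 1: 0
image of x: 1
image of x^2: 2x + 3
image of x^3: 3x^2 + 9x + 1
each image's coordinates form column j of the matrix

the matrix is [[0, 1, 3, 1]; [0, 0, 2, 9]; [0, 0, 0, 3]] (rows listed top to bottom)


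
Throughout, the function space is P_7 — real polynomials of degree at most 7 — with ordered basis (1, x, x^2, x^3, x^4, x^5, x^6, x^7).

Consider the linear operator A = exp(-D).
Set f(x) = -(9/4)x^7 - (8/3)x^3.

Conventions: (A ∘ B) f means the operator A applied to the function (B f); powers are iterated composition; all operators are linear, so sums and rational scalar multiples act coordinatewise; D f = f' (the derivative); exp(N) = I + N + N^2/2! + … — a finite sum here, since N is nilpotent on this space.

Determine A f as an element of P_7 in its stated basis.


the image equals g(x) = -(9/4)x^7 + (63/4)x^6 - (189/4)x^5 + (315/4)x^4 - (977/12)x^3 + (221/4)x^2 - (95/4)x + 59/12

order-1 term: (63/4)x^6 + 8x^2
order-2 term: -(189/4)x^5 - 8x
order-3 term: (315/4)x^4 + 8/3
order-4 term: -(315/4)x^3
order-5 term: (189/4)x^2
order-6 term: -(63/4)x
order-7 term: 9/4
the series for exp(-D) f terminates at order 7
exp(-D) f = -(9/4)x^7 + (63/4)x^6 - (189/4)x^5 + (315/4)x^4 - (977/12)x^3 + (221/4)x^2 - (95/4)x + 59/12


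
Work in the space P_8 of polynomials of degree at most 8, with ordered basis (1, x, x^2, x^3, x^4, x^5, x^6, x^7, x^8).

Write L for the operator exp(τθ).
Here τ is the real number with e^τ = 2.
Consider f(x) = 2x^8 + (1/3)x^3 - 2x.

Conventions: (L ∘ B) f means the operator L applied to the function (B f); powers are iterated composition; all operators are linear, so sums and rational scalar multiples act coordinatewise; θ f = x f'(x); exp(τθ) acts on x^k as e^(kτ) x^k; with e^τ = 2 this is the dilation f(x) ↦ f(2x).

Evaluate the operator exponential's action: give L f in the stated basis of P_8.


exp(τθ) x^k = e^(kτ) x^k; with e^τ = 2 this sends x^k to 2^k x^k
x ↦ 2 x
x^3 ↦ 8 x^3
x^8 ↦ 256 x^8
applying this coordinatewise to f: exp(τθ) f = 512x^8 + (8/3)x^3 - 4x

the result is g(x) = 512x^8 + (8/3)x^3 - 4x


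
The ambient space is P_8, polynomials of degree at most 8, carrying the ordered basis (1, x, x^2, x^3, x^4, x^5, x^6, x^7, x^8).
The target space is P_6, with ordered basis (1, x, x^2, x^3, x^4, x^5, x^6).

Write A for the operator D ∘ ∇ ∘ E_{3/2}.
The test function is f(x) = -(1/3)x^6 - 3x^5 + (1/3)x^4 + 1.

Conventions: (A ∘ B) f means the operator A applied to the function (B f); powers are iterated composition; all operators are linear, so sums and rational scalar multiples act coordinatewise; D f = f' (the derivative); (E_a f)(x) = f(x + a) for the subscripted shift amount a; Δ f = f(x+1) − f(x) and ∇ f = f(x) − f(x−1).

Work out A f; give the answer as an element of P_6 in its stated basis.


E_{3/2} f = -(1/3)x^6 - 6x^5 - (401/12)x^4 - 88x^3 - (1953/16)x^2 - (693/8)x - 1529/64
∇ E_{3/2} f = -2x^5 - 25x^4 - (241/3)x^3 - (237/2)x^2 - (2059/24)x - 397/16
D (∇ ∘ E_{3/2}) f = -10x^4 - 100x^3 - 241x^2 - 237x - 2059/24

the result is g(x) = -10x^4 - 100x^3 - 241x^2 - 237x - 2059/24


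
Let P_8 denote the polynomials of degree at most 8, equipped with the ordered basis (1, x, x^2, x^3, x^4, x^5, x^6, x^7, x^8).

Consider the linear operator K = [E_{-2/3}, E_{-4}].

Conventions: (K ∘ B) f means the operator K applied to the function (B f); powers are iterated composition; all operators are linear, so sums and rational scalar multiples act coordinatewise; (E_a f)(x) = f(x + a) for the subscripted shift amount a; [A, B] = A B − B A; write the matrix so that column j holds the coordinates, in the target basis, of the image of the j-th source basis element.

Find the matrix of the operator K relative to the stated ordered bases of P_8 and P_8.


image of 1: 0
image of x: 0
image of x^2: 0
image of x^3: 0
image of x^4: 0
image of x^5: 0
image of x^6: 0
image of x^7: 0
image of x^8: 0
each image's coordinates form column j of the matrix

the matrix is [[0, 0, 0, 0, 0, 0, 0, 0, 0]; [0, 0, 0, 0, 0, 0, 0, 0, 0]; [0, 0, 0, 0, 0, 0, 0, 0, 0]; [0, 0, 0, 0, 0, 0, 0, 0, 0]; [0, 0, 0, 0, 0, 0, 0, 0, 0]; [0, 0, 0, 0, 0, 0, 0, 0, 0]; [0, 0, 0, 0, 0, 0, 0, 0, 0]; [0, 0, 0, 0, 0, 0, 0, 0, 0]; [0, 0, 0, 0, 0, 0, 0, 0, 0]] (rows listed top to bottom)
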